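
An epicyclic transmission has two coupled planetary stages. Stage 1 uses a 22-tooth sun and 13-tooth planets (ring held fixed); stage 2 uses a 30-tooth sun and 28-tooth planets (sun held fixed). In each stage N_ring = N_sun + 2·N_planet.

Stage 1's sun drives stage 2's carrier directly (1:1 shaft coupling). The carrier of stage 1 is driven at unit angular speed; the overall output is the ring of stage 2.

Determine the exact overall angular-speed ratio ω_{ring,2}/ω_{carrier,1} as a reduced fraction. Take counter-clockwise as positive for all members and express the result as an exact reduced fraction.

Stage 1: N_ring = 22 + 2·13 = 48
Stage 1: 22(ω_s−ω_c) = −48(ω_r−ω_c),  ω_r=0, ω_c=1
Stage 1: ω_s = 1 − (48/22)(0−1) = 35/11
  ⇒ ω_s¹/ω_c¹ = 35/11
Stage 2: N_ring = 30 + 2·28 = 86
Stage 2: 30(ω_s−ω_c) = −86(ω_r−ω_c),  ω_s=0, ω_c=1
Stage 2: ω_r = 1 − (30/86)(0−1) = 58/43
  ⇒ ω_r²/ω_c² = 58/43
Coupling ω_c² = ω_s¹ ⇒ overall = 35/11 × 58/43 = 2030/473

2030/473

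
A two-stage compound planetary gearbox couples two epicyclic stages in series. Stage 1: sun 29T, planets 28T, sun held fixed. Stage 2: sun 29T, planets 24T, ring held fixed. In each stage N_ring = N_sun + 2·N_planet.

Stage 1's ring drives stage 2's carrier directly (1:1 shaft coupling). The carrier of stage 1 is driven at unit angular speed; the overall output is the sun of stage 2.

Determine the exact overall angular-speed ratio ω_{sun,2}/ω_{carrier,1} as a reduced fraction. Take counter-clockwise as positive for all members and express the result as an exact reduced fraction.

12084/2465

Stage 1: N_ring = 29 + 2·28 = 85
Stage 1: 29(ω_s−ω_c) = −85(ω_r−ω_c),  ω_s=0, ω_c=1
Stage 1: ω_r = 1 − (29/85)(0−1) = 114/85
  ⇒ ω_r¹/ω_c¹ = 114/85
Stage 2: N_ring = 29 + 2·24 = 77
Stage 2: 29(ω_s−ω_c) = −77(ω_r−ω_c),  ω_r=0, ω_c=1
Stage 2: ω_s = 1 − (77/29)(0−1) = 106/29
  ⇒ ω_s²/ω_c² = 106/29
Coupling ω_c² = ω_r¹ ⇒ overall = 114/85 × 106/29 = 12084/2465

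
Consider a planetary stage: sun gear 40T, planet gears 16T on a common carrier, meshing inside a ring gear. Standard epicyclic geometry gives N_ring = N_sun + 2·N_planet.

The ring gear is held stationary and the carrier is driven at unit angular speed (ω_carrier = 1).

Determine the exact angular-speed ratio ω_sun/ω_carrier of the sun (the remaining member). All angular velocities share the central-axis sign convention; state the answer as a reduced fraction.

14/5

N_ring = 40 + 2·16 = 72
40(ω_s−ω_c) = −72(ω_r−ω_c),  ω_r=0, ω_c=1
ω_s = 1 − (72/40)(0−1) = 14/5
ω_s/ω_c = 14/5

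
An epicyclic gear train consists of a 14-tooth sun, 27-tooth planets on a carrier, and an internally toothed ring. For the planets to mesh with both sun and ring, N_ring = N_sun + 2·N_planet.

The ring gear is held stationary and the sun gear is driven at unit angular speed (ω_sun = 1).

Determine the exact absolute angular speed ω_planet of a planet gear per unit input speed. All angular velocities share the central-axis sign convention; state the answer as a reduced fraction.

N_ring = 14 + 2·27 = 68
14(ω_s−ω_c) = −68(ω_r−ω_c),  ω_r=0, ω_s=1
14(1−ω_c) = −68(0−ω_c)  ⇒  82ω_c = 14  ⇒  ω_c = 7/41
sun–planet: 14·(1−7/41) = −27·(ω_p−ω_c)  ⇒  ω_p−ω_c = −(14/27)·(34/41) = -476/1107
ω_p = 7/41 − 476/1107 = -7/27

-7/27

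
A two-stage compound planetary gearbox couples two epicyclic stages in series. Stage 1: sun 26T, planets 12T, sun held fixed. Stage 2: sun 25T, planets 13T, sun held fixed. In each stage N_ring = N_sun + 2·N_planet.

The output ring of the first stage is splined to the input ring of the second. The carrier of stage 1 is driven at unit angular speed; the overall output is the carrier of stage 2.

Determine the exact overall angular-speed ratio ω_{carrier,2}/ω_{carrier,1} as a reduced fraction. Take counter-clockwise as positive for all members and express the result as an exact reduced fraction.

Stage 1: N_ring = 26 + 2·12 = 50
Stage 1: 26(ω_s−ω_c) = −50(ω_r−ω_c),  ω_s=0, ω_c=1
Stage 1: ω_r = 1 − (26/50)(0−1) = 38/25
  ⇒ ω_r¹/ω_c¹ = 38/25
Stage 2: N_ring = 25 + 2·13 = 51
Stage 2: 25(ω_s−ω_c) = −51(ω_r−ω_c),  ω_s=0, ω_r=1
Stage 2: 25(0−ω_c) = −51(1−ω_c)  ⇒  76ω_c = 51  ⇒  ω_c = 51/76
  ⇒ ω_c²/ω_r² = 51/76
Coupling ω_r² = ω_r¹ ⇒ overall = 38/25 × 51/76 = 51/50

51/50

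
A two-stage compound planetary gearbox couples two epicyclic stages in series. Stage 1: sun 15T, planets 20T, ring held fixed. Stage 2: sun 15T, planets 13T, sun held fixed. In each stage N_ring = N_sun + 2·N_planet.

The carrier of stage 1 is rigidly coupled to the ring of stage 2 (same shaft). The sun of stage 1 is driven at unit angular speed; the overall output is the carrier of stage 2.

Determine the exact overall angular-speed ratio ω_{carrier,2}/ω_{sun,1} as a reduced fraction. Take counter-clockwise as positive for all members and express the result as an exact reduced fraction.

Stage 1: N_ring = 15 + 2·20 = 55
Stage 1: 15(ω_s−ω_c) = −55(ω_r−ω_c),  ω_r=0, ω_s=1
Stage 1: 15(1−ω_c) = −55(0−ω_c)  ⇒  70ω_c = 15  ⇒  ω_c = 3/14
  ⇒ ω_c¹/ω_s¹ = 3/14
Stage 2: N_ring = 15 + 2·13 = 41
Stage 2: 15(ω_s−ω_c) = −41(ω_r−ω_c),  ω_s=0, ω_r=1
Stage 2: 15(0−ω_c) = −41(1−ω_c)  ⇒  56ω_c = 41  ⇒  ω_c = 41/56
  ⇒ ω_c²/ω_r² = 41/56
Coupling ω_r² = ω_c¹ ⇒ overall = 3/14 × 41/56 = 123/784

123/784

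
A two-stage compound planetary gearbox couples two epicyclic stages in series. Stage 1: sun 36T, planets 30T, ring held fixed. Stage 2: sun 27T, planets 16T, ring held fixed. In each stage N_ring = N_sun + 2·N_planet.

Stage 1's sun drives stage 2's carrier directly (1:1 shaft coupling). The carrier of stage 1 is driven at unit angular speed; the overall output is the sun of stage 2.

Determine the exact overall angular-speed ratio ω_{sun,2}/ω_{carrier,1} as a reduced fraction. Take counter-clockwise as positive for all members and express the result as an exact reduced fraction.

946/81

Stage 1: N_ring = 36 + 2·30 = 96
Stage 1: 36(ω_s−ω_c) = −96(ω_r−ω_c),  ω_r=0, ω_c=1
Stage 1: ω_s = 1 − (96/36)(0−1) = 11/3
  ⇒ ω_s¹/ω_c¹ = 11/3
Stage 2: N_ring = 27 + 2·16 = 59
Stage 2: 27(ω_s−ω_c) = −59(ω_r−ω_c),  ω_r=0, ω_c=1
Stage 2: ω_s = 1 − (59/27)(0−1) = 86/27
  ⇒ ω_s²/ω_c² = 86/27
Coupling ω_c² = ω_s¹ ⇒ overall = 11/3 × 86/27 = 946/81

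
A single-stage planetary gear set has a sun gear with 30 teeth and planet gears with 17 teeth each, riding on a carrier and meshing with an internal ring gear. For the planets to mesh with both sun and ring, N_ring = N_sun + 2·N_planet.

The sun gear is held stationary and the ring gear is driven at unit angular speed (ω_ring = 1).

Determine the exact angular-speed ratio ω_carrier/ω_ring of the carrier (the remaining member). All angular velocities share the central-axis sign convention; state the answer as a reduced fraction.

N_ring = 30 + 2·17 = 64
30(ω_s−ω_c) = −64(ω_r−ω_c),  ω_s=0, ω_r=1
30(0−ω_c) = −64(1−ω_c)  ⇒  94ω_c = 64  ⇒  ω_c = 32/47
ω_c/ω_r = 32/47

32/47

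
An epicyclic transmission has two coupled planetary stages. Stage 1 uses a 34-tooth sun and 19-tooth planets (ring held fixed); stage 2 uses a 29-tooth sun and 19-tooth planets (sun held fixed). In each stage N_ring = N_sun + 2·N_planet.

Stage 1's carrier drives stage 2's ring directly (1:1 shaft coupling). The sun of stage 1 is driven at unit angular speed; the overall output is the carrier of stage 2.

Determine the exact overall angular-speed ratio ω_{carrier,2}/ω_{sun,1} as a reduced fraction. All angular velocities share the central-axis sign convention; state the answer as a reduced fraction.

Stage 1: N_ring = 34 + 2·19 = 72
Stage 1: 34(ω_s−ω_c) = −72(ω_r−ω_c),  ω_r=0, ω_s=1
Stage 1: 34(1−ω_c) = −72(0−ω_c)  ⇒  106ω_c = 34  ⇒  ω_c = 17/53
  ⇒ ω_c¹/ω_s¹ = 17/53
Stage 2: N_ring = 29 + 2·19 = 67
Stage 2: 29(ω_s−ω_c) = −67(ω_r−ω_c),  ω_s=0, ω_r=1
Stage 2: 29(0−ω_c) = −67(1−ω_c)  ⇒  96ω_c = 67  ⇒  ω_c = 67/96
  ⇒ ω_c²/ω_r² = 67/96
Coupling ω_r² = ω_c¹ ⇒ overall = 17/53 × 67/96 = 1139/5088

1139/5088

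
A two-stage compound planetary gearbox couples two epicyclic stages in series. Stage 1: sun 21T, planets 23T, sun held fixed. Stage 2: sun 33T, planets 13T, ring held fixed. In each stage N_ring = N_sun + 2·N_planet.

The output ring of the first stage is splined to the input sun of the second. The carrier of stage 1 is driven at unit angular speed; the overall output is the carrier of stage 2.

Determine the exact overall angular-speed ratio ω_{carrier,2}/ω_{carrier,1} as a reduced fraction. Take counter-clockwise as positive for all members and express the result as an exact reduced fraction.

726/1541

Stage 1: N_ring = 21 + 2·23 = 67
Stage 1: 21(ω_s−ω_c) = −67(ω_r−ω_c),  ω_s=0, ω_c=1
Stage 1: ω_r = 1 − (21/67)(0−1) = 88/67
  ⇒ ω_r¹/ω_c¹ = 88/67
Stage 2: N_ring = 33 + 2·13 = 59
Stage 2: 33(ω_s−ω_c) = −59(ω_r−ω_c),  ω_r=0, ω_s=1
Stage 2: 33(1−ω_c) = −59(0−ω_c)  ⇒  92ω_c = 33  ⇒  ω_c = 33/92
  ⇒ ω_c²/ω_s² = 33/92
Coupling ω_s² = ω_r¹ ⇒ overall = 88/67 × 33/92 = 726/1541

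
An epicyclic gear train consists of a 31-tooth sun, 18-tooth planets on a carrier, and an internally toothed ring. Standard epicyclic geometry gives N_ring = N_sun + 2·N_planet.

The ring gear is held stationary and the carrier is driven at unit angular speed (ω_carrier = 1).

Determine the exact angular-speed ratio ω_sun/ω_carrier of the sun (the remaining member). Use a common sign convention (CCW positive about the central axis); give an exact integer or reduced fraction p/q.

98/31

N_ring = 31 + 2·18 = 67
31(ω_s−ω_c) = −67(ω_r−ω_c),  ω_r=0, ω_c=1
ω_s = 1 − (67/31)(0−1) = 98/31
ω_s/ω_c = 98/31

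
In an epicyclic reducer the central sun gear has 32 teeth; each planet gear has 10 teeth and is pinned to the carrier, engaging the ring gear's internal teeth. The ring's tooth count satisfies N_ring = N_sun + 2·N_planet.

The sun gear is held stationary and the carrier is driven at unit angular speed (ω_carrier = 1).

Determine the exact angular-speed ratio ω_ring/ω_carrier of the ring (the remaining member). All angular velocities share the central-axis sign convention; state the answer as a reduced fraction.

N_ring = 32 + 2·10 = 52
32(ω_s−ω_c) = −52(ω_r−ω_c),  ω_s=0, ω_c=1
ω_r = 1 − (32/52)(0−1) = 21/13
ω_r/ω_c = 21/13

21/13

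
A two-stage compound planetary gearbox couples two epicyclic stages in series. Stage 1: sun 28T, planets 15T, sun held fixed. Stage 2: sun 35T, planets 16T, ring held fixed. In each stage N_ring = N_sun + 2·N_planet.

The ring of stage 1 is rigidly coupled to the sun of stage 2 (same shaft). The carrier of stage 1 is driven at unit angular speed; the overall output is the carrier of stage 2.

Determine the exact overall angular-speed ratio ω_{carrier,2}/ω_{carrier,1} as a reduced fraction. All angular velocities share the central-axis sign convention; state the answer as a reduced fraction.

1505/2958

Stage 1: N_ring = 28 + 2·15 = 58
Stage 1: 28(ω_s−ω_c) = −58(ω_r−ω_c),  ω_s=0, ω_c=1
Stage 1: ω_r = 1 − (28/58)(0−1) = 43/29
  ⇒ ω_r¹/ω_c¹ = 43/29
Stage 2: N_ring = 35 + 2·16 = 67
Stage 2: 35(ω_s−ω_c) = −67(ω_r−ω_c),  ω_r=0, ω_s=1
Stage 2: 35(1−ω_c) = −67(0−ω_c)  ⇒  102ω_c = 35  ⇒  ω_c = 35/102
  ⇒ ω_c²/ω_s² = 35/102
Coupling ω_s² = ω_r¹ ⇒ overall = 43/29 × 35/102 = 1505/2958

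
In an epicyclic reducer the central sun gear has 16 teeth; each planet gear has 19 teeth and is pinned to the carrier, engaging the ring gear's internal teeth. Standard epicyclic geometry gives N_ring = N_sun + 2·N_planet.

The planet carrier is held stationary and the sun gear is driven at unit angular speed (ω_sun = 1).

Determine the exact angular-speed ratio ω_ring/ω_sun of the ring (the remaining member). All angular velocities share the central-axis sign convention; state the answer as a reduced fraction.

N_ring = 16 + 2·19 = 54
16(ω_s−ω_c) = −54(ω_r−ω_c),  ω_c=0, ω_s=1
ω_r = 0 − (16/54)(1−0) = -8/27
ω_r/ω_s = -8/27

-8/27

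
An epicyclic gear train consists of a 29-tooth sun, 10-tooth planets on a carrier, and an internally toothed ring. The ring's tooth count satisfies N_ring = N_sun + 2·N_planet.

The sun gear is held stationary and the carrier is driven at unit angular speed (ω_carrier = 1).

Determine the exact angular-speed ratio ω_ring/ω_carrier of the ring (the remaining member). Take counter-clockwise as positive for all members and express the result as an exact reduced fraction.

78/49

N_ring = 29 + 2·10 = 49
29(ω_s−ω_c) = −49(ω_r−ω_c),  ω_s=0, ω_c=1
ω_r = 1 − (29/49)(0−1) = 78/49
ω_r/ω_c = 78/49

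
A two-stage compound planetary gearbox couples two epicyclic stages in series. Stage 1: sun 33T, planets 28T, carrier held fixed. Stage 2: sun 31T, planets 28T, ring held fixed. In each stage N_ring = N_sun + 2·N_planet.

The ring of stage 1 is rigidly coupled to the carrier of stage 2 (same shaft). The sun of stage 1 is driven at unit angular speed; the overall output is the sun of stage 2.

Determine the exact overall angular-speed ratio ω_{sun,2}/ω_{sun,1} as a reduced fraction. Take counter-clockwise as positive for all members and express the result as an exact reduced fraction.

-3894/2759

Stage 1: N_ring = 33 + 2·28 = 89
Stage 1: 33(ω_s−ω_c) = −89(ω_r−ω_c),  ω_c=0, ω_s=1
Stage 1: ω_r = 0 − (33/89)(1−0) = -33/89
  ⇒ ω_r¹/ω_s¹ = -33/89
Stage 2: N_ring = 31 + 2·28 = 87
Stage 2: 31(ω_s−ω_c) = −87(ω_r−ω_c),  ω_r=0, ω_c=1
Stage 2: ω_s = 1 − (87/31)(0−1) = 118/31
  ⇒ ω_s²/ω_c² = 118/31
Coupling ω_c² = ω_r¹ ⇒ overall = -33/89 × 118/31 = -3894/2759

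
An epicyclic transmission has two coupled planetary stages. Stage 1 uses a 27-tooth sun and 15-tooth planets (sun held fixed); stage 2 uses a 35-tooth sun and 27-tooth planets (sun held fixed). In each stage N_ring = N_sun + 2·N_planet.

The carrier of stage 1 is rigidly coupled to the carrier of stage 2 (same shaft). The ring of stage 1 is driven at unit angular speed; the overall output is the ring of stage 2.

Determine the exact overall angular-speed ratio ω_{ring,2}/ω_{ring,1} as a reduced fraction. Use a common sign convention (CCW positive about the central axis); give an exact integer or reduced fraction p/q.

589/623

Stage 1: N_ring = 27 + 2·15 = 57
Stage 1: 27(ω_s−ω_c) = −57(ω_r−ω_c),  ω_s=0, ω_r=1
Stage 1: 27(0−ω_c) = −57(1−ω_c)  ⇒  84ω_c = 57  ⇒  ω_c = 19/28
  ⇒ ω_c¹/ω_r¹ = 19/28
Stage 2: N_ring = 35 + 2·27 = 89
Stage 2: 35(ω_s−ω_c) = −89(ω_r−ω_c),  ω_s=0, ω_c=1
Stage 2: ω_r = 1 − (35/89)(0−1) = 124/89
  ⇒ ω_r²/ω_c² = 124/89
Coupling ω_c² = ω_c¹ ⇒ overall = 19/28 × 124/89 = 589/623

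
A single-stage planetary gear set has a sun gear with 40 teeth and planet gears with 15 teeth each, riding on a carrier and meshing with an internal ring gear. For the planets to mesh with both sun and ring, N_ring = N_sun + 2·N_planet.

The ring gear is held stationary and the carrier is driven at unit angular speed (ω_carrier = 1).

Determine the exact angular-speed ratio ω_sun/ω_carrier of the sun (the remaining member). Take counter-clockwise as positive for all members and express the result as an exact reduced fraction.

N_ring = 40 + 2·15 = 70
40(ω_s−ω_c) = −70(ω_r−ω_c),  ω_r=0, ω_c=1
ω_s = 1 − (70/40)(0−1) = 11/4
ω_s/ω_c = 11/4

11/4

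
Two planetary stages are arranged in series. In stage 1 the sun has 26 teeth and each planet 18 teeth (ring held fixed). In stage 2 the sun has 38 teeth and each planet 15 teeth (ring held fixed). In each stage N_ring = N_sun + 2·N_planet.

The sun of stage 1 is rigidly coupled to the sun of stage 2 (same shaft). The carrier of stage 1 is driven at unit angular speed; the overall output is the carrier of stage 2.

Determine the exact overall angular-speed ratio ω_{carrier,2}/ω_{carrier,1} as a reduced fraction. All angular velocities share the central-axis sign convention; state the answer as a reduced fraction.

Stage 1: N_ring = 26 + 2·18 = 62
Stage 1: 26(ω_s−ω_c) = −62(ω_r−ω_c),  ω_r=0, ω_c=1
Stage 1: ω_s = 1 − (62/26)(0−1) = 44/13
  ⇒ ω_s¹/ω_c¹ = 44/13
Stage 2: N_ring = 38 + 2·15 = 68
Stage 2: 38(ω_s−ω_c) = −68(ω_r−ω_c),  ω_r=0, ω_s=1
Stage 2: 38(1−ω_c) = −68(0−ω_c)  ⇒  106ω_c = 38  ⇒  ω_c = 19/53
  ⇒ ω_c²/ω_s² = 19/53
Coupling ω_s² = ω_s¹ ⇒ overall = 44/13 × 19/53 = 836/689

836/689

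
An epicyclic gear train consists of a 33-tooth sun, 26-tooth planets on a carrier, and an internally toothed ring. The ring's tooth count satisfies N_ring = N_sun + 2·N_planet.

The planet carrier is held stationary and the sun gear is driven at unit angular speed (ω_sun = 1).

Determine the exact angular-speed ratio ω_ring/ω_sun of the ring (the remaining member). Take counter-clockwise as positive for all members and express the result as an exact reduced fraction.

-33/85

N_ring = 33 + 2·26 = 85
33(ω_s−ω_c) = −85(ω_r−ω_c),  ω_c=0, ω_s=1
ω_r = 0 − (33/85)(1−0) = -33/85
ω_r/ω_s = -33/85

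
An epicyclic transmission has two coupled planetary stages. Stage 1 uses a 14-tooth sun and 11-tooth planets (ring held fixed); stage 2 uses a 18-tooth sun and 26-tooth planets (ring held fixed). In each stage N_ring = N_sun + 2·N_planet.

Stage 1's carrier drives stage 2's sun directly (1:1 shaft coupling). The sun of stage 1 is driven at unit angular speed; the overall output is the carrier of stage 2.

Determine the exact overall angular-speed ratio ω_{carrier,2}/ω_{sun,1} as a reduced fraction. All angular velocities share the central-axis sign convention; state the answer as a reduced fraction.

Stage 1: N_ring = 14 + 2·11 = 36
Stage 1: 14(ω_s−ω_c) = −36(ω_r−ω_c),  ω_r=0, ω_s=1
Stage 1: 14(1−ω_c) = −36(0−ω_c)  ⇒  50ω_c = 14  ⇒  ω_c = 7/25
  ⇒ ω_c¹/ω_s¹ = 7/25
Stage 2: N_ring = 18 + 2·26 = 70
Stage 2: 18(ω_s−ω_c) = −70(ω_r−ω_c),  ω_r=0, ω_s=1
Stage 2: 18(1−ω_c) = −70(0−ω_c)  ⇒  88ω_c = 18  ⇒  ω_c = 9/44
  ⇒ ω_c²/ω_s² = 9/44
Coupling ω_s² = ω_c¹ ⇒ overall = 7/25 × 9/44 = 63/1100

63/1100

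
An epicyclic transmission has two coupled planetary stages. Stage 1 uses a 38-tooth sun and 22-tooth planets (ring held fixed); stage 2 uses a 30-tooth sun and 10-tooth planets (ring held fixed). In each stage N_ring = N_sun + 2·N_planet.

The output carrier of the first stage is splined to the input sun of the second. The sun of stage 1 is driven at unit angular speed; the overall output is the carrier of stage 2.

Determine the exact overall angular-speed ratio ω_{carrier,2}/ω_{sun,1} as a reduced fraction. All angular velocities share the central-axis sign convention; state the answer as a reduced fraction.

Stage 1: N_ring = 38 + 2·22 = 82
Stage 1: 38(ω_s−ω_c) = −82(ω_r−ω_c),  ω_r=0, ω_s=1
Stage 1: 38(1−ω_c) = −82(0−ω_c)  ⇒  120ω_c = 38  ⇒  ω_c = 19/60
  ⇒ ω_c¹/ω_s¹ = 19/60
Stage 2: N_ring = 30 + 2·10 = 50
Stage 2: 30(ω_s−ω_c) = −50(ω_r−ω_c),  ω_r=0, ω_s=1
Stage 2: 30(1−ω_c) = −50(0−ω_c)  ⇒  80ω_c = 30  ⇒  ω_c = 3/8
  ⇒ ω_c²/ω_s² = 3/8
Coupling ω_s² = ω_c¹ ⇒ overall = 19/60 × 3/8 = 19/160

19/160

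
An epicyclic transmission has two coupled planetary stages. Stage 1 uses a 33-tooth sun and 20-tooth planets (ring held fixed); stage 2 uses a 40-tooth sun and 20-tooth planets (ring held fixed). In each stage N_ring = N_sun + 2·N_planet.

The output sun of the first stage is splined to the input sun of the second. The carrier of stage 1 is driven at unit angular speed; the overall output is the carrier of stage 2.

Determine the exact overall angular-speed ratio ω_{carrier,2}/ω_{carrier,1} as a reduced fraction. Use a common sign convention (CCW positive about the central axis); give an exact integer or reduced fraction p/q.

Stage 1: N_ring = 33 + 2·20 = 73
Stage 1: 33(ω_s−ω_c) = −73(ω_r−ω_c),  ω_r=0, ω_c=1
Stage 1: ω_s = 1 − (73/33)(0−1) = 106/33
  ⇒ ω_s¹/ω_c¹ = 106/33
Stage 2: N_ring = 40 + 2·20 = 80
Stage 2: 40(ω_s−ω_c) = −80(ω_r−ω_c),  ω_r=0, ω_s=1
Stage 2: 40(1−ω_c) = −80(0−ω_c)  ⇒  120ω_c = 40  ⇒  ω_c = 1/3
  ⇒ ω_c²/ω_s² = 1/3
Coupling ω_s² = ω_s¹ ⇒ overall = 106/33 × 1/3 = 106/99

106/99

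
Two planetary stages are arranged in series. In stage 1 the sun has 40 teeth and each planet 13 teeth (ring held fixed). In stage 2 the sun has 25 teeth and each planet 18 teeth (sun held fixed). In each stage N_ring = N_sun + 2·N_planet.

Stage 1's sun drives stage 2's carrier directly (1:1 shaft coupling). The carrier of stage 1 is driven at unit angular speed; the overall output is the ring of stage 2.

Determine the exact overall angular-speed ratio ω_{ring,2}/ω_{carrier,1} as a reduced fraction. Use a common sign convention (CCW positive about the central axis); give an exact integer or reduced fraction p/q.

Stage 1: N_ring = 40 + 2·13 = 66
Stage 1: 40(ω_s−ω_c) = −66(ω_r−ω_c),  ω_r=0, ω_c=1
Stage 1: ω_s = 1 − (66/40)(0−1) = 53/20
  ⇒ ω_s¹/ω_c¹ = 53/20
Stage 2: N_ring = 25 + 2·18 = 61
Stage 2: 25(ω_s−ω_c) = −61(ω_r−ω_c),  ω_s=0, ω_c=1
Stage 2: ω_r = 1 − (25/61)(0−1) = 86/61
  ⇒ ω_r²/ω_c² = 86/61
Coupling ω_c² = ω_s¹ ⇒ overall = 53/20 × 86/61 = 2279/610

2279/610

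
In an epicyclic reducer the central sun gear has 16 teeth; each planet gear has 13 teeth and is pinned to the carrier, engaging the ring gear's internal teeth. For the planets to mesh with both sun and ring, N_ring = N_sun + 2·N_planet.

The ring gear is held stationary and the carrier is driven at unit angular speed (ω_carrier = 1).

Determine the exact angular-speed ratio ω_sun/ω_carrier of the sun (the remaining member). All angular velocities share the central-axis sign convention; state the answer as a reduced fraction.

N_ring = 16 + 2·13 = 42
16(ω_s−ω_c) = −42(ω_r−ω_c),  ω_r=0, ω_c=1
ω_s = 1 − (42/16)(0−1) = 29/8
ω_s/ω_c = 29/8

29/8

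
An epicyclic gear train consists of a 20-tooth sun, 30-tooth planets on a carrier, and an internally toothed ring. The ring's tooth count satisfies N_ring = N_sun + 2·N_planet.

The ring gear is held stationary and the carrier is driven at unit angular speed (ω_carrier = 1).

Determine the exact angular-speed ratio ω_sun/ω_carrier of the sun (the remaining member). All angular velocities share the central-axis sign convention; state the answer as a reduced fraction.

N_ring = 20 + 2·30 = 80
20(ω_s−ω_c) = −80(ω_r−ω_c),  ω_r=0, ω_c=1
ω_s = 1 − (80/20)(0−1) = 5
ω_s/ω_c = 5

5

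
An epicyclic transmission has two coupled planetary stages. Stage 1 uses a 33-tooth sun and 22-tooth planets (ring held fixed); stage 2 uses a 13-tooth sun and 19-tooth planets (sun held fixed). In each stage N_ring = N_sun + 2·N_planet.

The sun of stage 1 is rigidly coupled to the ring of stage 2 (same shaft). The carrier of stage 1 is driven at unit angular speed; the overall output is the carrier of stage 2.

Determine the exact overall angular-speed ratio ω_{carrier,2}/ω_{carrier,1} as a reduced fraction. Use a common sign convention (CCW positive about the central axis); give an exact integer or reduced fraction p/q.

Stage 1: N_ring = 33 + 2·22 = 77
Stage 1: 33(ω_s−ω_c) = −77(ω_r−ω_c),  ω_r=0, ω_c=1
Stage 1: ω_s = 1 − (77/33)(0−1) = 10/3
  ⇒ ω_s¹/ω_c¹ = 10/3
Stage 2: N_ring = 13 + 2·19 = 51
Stage 2: 13(ω_s−ω_c) = −51(ω_r−ω_c),  ω_s=0, ω_r=1
Stage 2: 13(0−ω_c) = −51(1−ω_c)  ⇒  64ω_c = 51  ⇒  ω_c = 51/64
  ⇒ ω_c²/ω_r² = 51/64
Coupling ω_r² = ω_s¹ ⇒ overall = 10/3 × 51/64 = 85/32

85/32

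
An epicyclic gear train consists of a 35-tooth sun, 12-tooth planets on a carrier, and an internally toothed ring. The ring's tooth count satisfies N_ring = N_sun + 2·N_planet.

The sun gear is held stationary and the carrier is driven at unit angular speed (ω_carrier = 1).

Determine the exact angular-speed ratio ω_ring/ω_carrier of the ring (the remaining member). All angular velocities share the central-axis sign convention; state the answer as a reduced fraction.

94/59

N_ring = 35 + 2·12 = 59
35(ω_s−ω_c) = −59(ω_r−ω_c),  ω_s=0, ω_c=1
ω_r = 1 − (35/59)(0−1) = 94/59
ω_r/ω_c = 94/59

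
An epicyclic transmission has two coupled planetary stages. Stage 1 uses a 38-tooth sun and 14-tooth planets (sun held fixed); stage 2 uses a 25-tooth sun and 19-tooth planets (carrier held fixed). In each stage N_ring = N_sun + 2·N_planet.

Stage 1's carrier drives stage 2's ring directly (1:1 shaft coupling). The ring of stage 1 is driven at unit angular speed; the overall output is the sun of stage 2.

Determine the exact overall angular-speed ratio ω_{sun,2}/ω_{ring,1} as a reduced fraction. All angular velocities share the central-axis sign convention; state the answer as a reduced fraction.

-2079/1300

Stage 1: N_ring = 38 + 2·14 = 66
Stage 1: 38(ω_s−ω_c) = −66(ω_r−ω_c),  ω_s=0, ω_r=1
Stage 1: 38(0−ω_c) = −66(1−ω_c)  ⇒  104ω_c = 66  ⇒  ω_c = 33/52
  ⇒ ω_c¹/ω_r¹ = 33/52
Stage 2: N_ring = 25 + 2·19 = 63
Stage 2: 25(ω_s−ω_c) = −63(ω_r−ω_c),  ω_c=0, ω_r=1
Stage 2: ω_s = 0 − (63/25)(1−0) = -63/25
  ⇒ ω_s²/ω_r² = -63/25
Coupling ω_r² = ω_c¹ ⇒ overall = 33/52 × -63/25 = -2079/1300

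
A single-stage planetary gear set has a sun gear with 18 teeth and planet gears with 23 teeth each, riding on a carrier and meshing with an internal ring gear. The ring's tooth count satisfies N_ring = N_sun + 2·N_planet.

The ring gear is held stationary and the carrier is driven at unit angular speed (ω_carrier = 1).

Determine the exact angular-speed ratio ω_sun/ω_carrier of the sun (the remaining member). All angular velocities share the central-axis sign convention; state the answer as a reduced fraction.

N_ring = 18 + 2·23 = 64
18(ω_s−ω_c) = −64(ω_r−ω_c),  ω_r=0, ω_c=1
ω_s = 1 − (64/18)(0−1) = 41/9
ω_s/ω_c = 41/9

41/9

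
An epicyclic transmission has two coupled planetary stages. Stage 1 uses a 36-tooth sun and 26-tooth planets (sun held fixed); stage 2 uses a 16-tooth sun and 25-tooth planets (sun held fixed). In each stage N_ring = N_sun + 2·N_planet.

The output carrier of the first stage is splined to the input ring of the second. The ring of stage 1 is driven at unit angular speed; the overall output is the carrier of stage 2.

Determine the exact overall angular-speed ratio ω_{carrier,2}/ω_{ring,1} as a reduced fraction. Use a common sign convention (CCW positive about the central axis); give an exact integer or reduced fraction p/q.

726/1271

Stage 1: N_ring = 36 + 2·26 = 88
Stage 1: 36(ω_s−ω_c) = −88(ω_r−ω_c),  ω_s=0, ω_r=1
Stage 1: 36(0−ω_c) = −88(1−ω_c)  ⇒  124ω_c = 88  ⇒  ω_c = 22/31
  ⇒ ω_c¹/ω_r¹ = 22/31
Stage 2: N_ring = 16 + 2·25 = 66
Stage 2: 16(ω_s−ω_c) = −66(ω_r−ω_c),  ω_s=0, ω_r=1
Stage 2: 16(0−ω_c) = −66(1−ω_c)  ⇒  82ω_c = 66  ⇒  ω_c = 33/41
  ⇒ ω_c²/ω_r² = 33/41
Coupling ω_r² = ω_c¹ ⇒ overall = 22/31 × 33/41 = 726/1271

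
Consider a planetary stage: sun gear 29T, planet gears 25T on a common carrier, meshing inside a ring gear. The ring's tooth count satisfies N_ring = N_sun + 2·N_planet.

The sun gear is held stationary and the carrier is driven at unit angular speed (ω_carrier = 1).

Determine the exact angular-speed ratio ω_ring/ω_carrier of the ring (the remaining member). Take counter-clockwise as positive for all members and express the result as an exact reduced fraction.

N_ring = 29 + 2·25 = 79
29(ω_s−ω_c) = −79(ω_r−ω_c),  ω_s=0, ω_c=1
ω_r = 1 − (29/79)(0−1) = 108/79
ω_r/ω_c = 108/79

108/79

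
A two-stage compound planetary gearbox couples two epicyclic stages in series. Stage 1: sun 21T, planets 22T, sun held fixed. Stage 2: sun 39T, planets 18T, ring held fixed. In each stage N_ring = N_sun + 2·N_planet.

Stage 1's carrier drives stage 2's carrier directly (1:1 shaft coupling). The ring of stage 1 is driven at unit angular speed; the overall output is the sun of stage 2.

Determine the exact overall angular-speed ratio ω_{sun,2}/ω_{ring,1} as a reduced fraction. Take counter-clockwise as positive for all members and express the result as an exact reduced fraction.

95/43

Stage 1: N_ring = 21 + 2·22 = 65
Stage 1: 21(ω_s−ω_c) = −65(ω_r−ω_c),  ω_s=0, ω_r=1
Stage 1: 21(0−ω_c) = −65(1−ω_c)  ⇒  86ω_c = 65  ⇒  ω_c = 65/86
  ⇒ ω_c¹/ω_r¹ = 65/86
Stage 2: N_ring = 39 + 2·18 = 75
Stage 2: 39(ω_s−ω_c) = −75(ω_r−ω_c),  ω_r=0, ω_c=1
Stage 2: ω_s = 1 − (75/39)(0−1) = 38/13
  ⇒ ω_s²/ω_c² = 38/13
Coupling ω_c² = ω_c¹ ⇒ overall = 65/86 × 38/13 = 95/43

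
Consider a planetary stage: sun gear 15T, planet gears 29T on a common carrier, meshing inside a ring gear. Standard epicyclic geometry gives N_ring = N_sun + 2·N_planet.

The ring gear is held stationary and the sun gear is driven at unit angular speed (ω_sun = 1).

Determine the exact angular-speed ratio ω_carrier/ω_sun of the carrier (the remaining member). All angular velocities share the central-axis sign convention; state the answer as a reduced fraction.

N_ring = 15 + 2·29 = 73
15(ω_s−ω_c) = −73(ω_r−ω_c),  ω_r=0, ω_s=1
15(1−ω_c) = −73(0−ω_c)  ⇒  88ω_c = 15  ⇒  ω_c = 15/88
ω_c/ω_s = 15/88

15/88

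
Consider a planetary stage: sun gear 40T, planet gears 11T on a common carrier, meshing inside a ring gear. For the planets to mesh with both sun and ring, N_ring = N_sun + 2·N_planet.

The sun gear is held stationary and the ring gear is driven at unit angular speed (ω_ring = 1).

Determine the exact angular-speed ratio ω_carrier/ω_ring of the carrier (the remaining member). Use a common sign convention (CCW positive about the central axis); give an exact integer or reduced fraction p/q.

N_ring = 40 + 2·11 = 62
40(ω_s−ω_c) = −62(ω_r−ω_c),  ω_s=0, ω_r=1
40(0−ω_c) = −62(1−ω_c)  ⇒  102ω_c = 62  ⇒  ω_c = 31/51
ω_c/ω_r = 31/51

31/51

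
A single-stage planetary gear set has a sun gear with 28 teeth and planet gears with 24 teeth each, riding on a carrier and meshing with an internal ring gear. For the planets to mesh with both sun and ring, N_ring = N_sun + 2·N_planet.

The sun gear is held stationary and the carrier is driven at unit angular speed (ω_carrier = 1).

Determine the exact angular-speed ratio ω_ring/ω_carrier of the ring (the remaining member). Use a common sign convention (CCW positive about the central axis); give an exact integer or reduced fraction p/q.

N_ring = 28 + 2·24 = 76
28(ω_s−ω_c) = −76(ω_r−ω_c),  ω_s=0, ω_c=1
ω_r = 1 − (28/76)(0−1) = 26/19
ω_r/ω_c = 26/19

26/19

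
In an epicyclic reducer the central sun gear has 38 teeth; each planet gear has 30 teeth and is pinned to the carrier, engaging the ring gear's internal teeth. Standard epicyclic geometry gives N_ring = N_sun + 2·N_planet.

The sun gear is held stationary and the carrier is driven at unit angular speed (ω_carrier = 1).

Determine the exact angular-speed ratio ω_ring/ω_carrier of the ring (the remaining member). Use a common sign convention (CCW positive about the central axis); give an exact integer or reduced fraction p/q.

68/49

N_ring = 38 + 2·30 = 98
38(ω_s−ω_c) = −98(ω_r−ω_c),  ω_s=0, ω_c=1
ω_r = 1 − (38/98)(0−1) = 68/49
ω_r/ω_c = 68/49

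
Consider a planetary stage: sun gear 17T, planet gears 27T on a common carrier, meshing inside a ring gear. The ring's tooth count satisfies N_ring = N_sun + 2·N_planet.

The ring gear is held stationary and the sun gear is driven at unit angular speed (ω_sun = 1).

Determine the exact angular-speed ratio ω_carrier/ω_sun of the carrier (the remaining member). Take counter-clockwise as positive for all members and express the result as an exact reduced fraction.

17/88

N_ring = 17 + 2·27 = 71
17(ω_s−ω_c) = −71(ω_r−ω_c),  ω_r=0, ω_s=1
17(1−ω_c) = −71(0−ω_c)  ⇒  88ω_c = 17  ⇒  ω_c = 17/88
ω_c/ω_s = 17/88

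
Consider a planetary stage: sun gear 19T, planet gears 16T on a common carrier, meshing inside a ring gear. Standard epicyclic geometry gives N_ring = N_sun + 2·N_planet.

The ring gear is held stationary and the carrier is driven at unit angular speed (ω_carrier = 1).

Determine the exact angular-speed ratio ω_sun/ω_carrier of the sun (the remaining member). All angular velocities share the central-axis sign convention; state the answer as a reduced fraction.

70/19

N_ring = 19 + 2·16 = 51
19(ω_s−ω_c) = −51(ω_r−ω_c),  ω_r=0, ω_c=1
ω_s = 1 − (51/19)(0−1) = 70/19
ω_s/ω_c = 70/19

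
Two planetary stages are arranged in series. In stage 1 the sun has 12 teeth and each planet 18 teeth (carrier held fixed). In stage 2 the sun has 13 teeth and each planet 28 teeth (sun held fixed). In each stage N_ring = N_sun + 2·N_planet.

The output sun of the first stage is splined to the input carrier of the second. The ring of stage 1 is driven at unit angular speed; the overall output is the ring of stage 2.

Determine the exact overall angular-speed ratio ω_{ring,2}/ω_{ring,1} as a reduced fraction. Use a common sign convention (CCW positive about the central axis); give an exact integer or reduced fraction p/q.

Stage 1: N_ring = 12 + 2·18 = 48
Stage 1: 12(ω_s−ω_c) = −48(ω_r−ω_c),  ω_c=0, ω_r=1
Stage 1: ω_s = 0 − (48/12)(1−0) = -4
  ⇒ ω_s¹/ω_r¹ = -4
Stage 2: N_ring = 13 + 2·28 = 69
Stage 2: 13(ω_s−ω_c) = −69(ω_r−ω_c),  ω_s=0, ω_c=1
Stage 2: ω_r = 1 − (13/69)(0−1) = 82/69
  ⇒ ω_r²/ω_c² = 82/69
Coupling ω_c² = ω_s¹ ⇒ overall = -4 × 82/69 = -328/69

-328/69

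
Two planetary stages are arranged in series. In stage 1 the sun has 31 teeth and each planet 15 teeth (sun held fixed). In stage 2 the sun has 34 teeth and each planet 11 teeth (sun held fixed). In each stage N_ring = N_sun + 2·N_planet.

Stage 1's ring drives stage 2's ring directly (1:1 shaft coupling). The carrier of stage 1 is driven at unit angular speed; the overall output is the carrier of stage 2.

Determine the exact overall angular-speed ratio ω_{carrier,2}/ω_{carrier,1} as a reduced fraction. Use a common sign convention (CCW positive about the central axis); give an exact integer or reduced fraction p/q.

2576/2745

Stage 1: N_ring = 31 + 2·15 = 61
Stage 1: 31(ω_s−ω_c) = −61(ω_r−ω_c),  ω_s=0, ω_c=1
Stage 1: ω_r = 1 − (31/61)(0−1) = 92/61
  ⇒ ω_r¹/ω_c¹ = 92/61
Stage 2: N_ring = 34 + 2·11 = 56
Stage 2: 34(ω_s−ω_c) = −56(ω_r−ω_c),  ω_s=0, ω_r=1
Stage 2: 34(0−ω_c) = −56(1−ω_c)  ⇒  90ω_c = 56  ⇒  ω_c = 28/45
  ⇒ ω_c²/ω_r² = 28/45
Coupling ω_r² = ω_r¹ ⇒ overall = 92/61 × 28/45 = 2576/2745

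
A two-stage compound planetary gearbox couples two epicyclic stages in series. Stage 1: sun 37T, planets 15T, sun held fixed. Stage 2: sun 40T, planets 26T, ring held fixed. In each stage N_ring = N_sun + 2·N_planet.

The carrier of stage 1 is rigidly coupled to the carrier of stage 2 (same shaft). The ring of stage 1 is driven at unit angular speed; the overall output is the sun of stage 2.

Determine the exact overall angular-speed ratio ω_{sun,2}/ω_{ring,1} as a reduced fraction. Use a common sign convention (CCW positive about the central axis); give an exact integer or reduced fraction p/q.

Stage 1: N_ring = 37 + 2·15 = 67
Stage 1: 37(ω_s−ω_c) = −67(ω_r−ω_c),  ω_s=0, ω_r=1
Stage 1: 37(0−ω_c) = −67(1−ω_c)  ⇒  104ω_c = 67  ⇒  ω_c = 67/104
  ⇒ ω_c¹/ω_r¹ = 67/104
Stage 2: N_ring = 40 + 2·26 = 92
Stage 2: 40(ω_s−ω_c) = −92(ω_r−ω_c),  ω_r=0, ω_c=1
Stage 2: ω_s = 1 − (92/40)(0−1) = 33/10
  ⇒ ω_s²/ω_c² = 33/10
Coupling ω_c² = ω_c¹ ⇒ overall = 67/104 × 33/10 = 2211/1040

2211/1040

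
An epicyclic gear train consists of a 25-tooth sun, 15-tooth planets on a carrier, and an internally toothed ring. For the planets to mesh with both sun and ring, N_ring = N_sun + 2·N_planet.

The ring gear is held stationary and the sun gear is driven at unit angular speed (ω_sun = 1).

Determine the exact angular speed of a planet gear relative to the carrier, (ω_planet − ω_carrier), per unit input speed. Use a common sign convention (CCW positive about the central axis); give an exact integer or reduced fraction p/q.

N_ring = 25 + 2·15 = 55
25(ω_s−ω_c) = −55(ω_r−ω_c),  ω_r=0, ω_s=1
25(1−ω_c) = −55(0−ω_c)  ⇒  80ω_c = 25  ⇒  ω_c = 5/16
sun–planet: 25·(1−5/16) = −15·(ω_p−ω_c)  ⇒  ω_p−ω_c = −(25/15)·(11/16) = -55/48

-55/48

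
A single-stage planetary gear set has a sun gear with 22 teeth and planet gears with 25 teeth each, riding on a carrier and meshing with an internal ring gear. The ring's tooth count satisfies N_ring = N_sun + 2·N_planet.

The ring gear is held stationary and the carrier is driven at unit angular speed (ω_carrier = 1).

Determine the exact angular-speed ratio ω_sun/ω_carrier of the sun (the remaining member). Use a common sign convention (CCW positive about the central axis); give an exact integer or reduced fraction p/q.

N_ring = 22 + 2·25 = 72
22(ω_s−ω_c) = −72(ω_r−ω_c),  ω_r=0, ω_c=1
ω_s = 1 − (72/22)(0−1) = 47/11
ω_s/ω_c = 47/11

47/11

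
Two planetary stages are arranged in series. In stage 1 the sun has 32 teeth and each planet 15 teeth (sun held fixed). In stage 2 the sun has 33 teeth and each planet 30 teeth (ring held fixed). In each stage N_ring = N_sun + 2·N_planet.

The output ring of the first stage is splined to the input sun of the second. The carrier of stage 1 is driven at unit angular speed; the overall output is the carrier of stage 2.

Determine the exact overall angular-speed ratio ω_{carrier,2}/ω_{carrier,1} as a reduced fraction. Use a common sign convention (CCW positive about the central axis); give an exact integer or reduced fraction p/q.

517/1302

Stage 1: N_ring = 32 + 2·15 = 62
Stage 1: 32(ω_s−ω_c) = −62(ω_r−ω_c),  ω_s=0, ω_c=1
Stage 1: ω_r = 1 − (32/62)(0−1) = 47/31
  ⇒ ω_r¹/ω_c¹ = 47/31
Stage 2: N_ring = 33 + 2·30 = 93
Stage 2: 33(ω_s−ω_c) = −93(ω_r−ω_c),  ω_r=0, ω_s=1
Stage 2: 33(1−ω_c) = −93(0−ω_c)  ⇒  126ω_c = 33  ⇒  ω_c = 11/42
  ⇒ ω_c²/ω_s² = 11/42
Coupling ω_s² = ω_r¹ ⇒ overall = 47/31 × 11/42 = 517/1302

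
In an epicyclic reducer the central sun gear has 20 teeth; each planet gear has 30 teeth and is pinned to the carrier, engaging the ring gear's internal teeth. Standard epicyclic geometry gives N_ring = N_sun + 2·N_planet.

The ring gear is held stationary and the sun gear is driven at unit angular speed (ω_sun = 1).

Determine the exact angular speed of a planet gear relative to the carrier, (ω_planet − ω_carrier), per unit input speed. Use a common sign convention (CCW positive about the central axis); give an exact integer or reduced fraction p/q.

-8/15

N_ring = 20 + 2·30 = 80
20(ω_s−ω_c) = −80(ω_r−ω_c),  ω_r=0, ω_s=1
20(1−ω_c) = −80(0−ω_c)  ⇒  100ω_c = 20  ⇒  ω_c = 1/5
sun–planet: 20·(1−1/5) = −30·(ω_p−ω_c)  ⇒  ω_p−ω_c = −(20/30)·(4/5) = -8/15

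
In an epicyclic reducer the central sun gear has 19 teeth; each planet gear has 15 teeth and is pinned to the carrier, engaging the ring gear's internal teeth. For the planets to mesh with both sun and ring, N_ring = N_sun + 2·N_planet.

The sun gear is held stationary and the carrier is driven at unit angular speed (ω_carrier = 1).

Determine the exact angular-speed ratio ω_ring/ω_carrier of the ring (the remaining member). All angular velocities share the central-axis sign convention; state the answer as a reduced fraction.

N_ring = 19 + 2·15 = 49
19(ω_s−ω_c) = −49(ω_r−ω_c),  ω_s=0, ω_c=1
ω_r = 1 − (19/49)(0−1) = 68/49
ω_r/ω_c = 68/49

68/49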